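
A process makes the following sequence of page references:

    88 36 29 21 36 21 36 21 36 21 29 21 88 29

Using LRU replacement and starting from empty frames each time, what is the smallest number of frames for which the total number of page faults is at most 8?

2

f=1: 14 faults
f=2: 8 faults
f=3: 5 faults
f=4: 4 faults
Smallest f with faults ≤ 8 is 2.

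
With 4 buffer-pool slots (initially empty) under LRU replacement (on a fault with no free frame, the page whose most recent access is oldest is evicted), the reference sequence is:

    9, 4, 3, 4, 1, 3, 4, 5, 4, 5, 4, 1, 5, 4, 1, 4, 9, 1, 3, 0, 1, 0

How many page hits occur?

9: miss, frames {9}
4: miss, frames {9,4}
3: miss, frames {9,4,3}
4: hit
1: miss, frames {9,3,4,1}
3: hit
4: hit
5: miss, evict 9, frames {1,3,4,5}
4: hit
5: hit
4: hit
1: hit
5: hit
4: hit
1: hit
4: hit
9: miss, evict 3, frames {5,1,4,9}
1: hit
3: miss, evict 5, frames {4,9,1,3}
0: miss, evict 4, frames {9,1,3,0}
1: hit
0: hit
Hits: 14.

14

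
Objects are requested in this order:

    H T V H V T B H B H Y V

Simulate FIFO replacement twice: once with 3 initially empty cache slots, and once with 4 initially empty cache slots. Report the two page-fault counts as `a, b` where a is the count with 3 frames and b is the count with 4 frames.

7, 5

3 frames: F F F . . . F F . . F F → 7 faults.
4 frames: F F F . . . F . . . F . → 5 faults.
5 < 7: adding a frame reduced faults, as is typical.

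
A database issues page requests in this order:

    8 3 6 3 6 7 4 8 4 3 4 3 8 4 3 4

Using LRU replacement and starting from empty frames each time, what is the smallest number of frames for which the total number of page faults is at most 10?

2

f=1: 16 faults
f=2: 10 faults
f=3: 7 faults
f=4: 7 faults
f=5: 5 faults
Smallest f with faults ≤ 10 is 2.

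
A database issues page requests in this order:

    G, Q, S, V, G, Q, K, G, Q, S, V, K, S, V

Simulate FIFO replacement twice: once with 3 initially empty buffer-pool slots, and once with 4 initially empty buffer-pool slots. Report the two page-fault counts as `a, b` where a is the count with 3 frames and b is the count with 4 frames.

3 frames: F F F F F F F . . F F . . . → 9 faults.
4 frames: F F F F . . F F F F F F . . → 10 faults.
10 > 9: adding a frame increased faults — Belady's anomaly.

9, 10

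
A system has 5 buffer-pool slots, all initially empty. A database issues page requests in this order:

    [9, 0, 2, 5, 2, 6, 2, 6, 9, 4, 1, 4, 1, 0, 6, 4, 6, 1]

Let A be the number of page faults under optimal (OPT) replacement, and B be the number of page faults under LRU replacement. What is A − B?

-1

Under OPT: F F F F . F . . . F F . . . . . . . → 7 faults.
Under LRU: F F F F . F . . . F F . . F . . . . → 8 faults.
A − B = 7 − 8 = -1.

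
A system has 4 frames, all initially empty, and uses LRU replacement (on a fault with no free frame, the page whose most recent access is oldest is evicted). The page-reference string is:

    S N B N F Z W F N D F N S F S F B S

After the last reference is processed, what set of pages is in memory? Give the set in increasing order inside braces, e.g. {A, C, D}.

S: fault, frames (S)
N: fault, frames (S N)
B: fault, frames (S N B)
N: hit
F: fault, frames (S B N F)
Z: fault, evict S, frames (B N F Z)
W: fault, evict B, frames (N F Z W)
F: hit
N: hit
D: fault, evict Z, frames (W F N D)
F: hit
N: hit
S: fault, evict W, frames (D F N S)
F: hit
S: hit
F: hit
B: fault, evict D, frames (N S F B)
S: hit

{B, F, N, S}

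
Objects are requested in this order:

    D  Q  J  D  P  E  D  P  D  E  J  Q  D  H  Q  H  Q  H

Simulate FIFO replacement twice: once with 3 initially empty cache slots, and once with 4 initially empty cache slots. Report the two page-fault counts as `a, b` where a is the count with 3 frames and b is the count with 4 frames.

9, 8

3 frames: F F F . F F F . . . F F . F . . . . → 9 faults.
4 frames: F F F . F F F . . . . F . F . . . . → 8 faults.
8 < 9: adding a frame reduced faults, as is typical.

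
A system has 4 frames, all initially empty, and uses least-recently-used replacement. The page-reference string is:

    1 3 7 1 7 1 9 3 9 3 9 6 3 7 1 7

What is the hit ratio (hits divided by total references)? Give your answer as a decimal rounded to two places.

0.56

1 → miss, frames {1}
3 → miss, frames {1,3}
7 → miss, frames {1,3,7}
1 → hit
7 → hit
1 → hit
9 → miss, frames {3,7,1,9}
3 → hit
9 → hit
3 → hit
9 → hit
6 → miss, evict 7, frames {1,3,9,6}
3 → hit
7 → miss, evict 1, frames {9,6,3,7}
1 → miss, evict 9, frames {6,3,7,1}
7 → hit
Hits: 9 of 16 references → 9/16 = 0.5625.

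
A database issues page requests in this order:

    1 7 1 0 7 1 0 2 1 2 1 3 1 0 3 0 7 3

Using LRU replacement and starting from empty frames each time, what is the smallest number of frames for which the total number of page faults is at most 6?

4

f=1: 18 faults
f=2: 13 faults
f=3: 7 faults
f=4: 6 faults
f=5: 5 faults
Smallest f with faults ≤ 6 is 4.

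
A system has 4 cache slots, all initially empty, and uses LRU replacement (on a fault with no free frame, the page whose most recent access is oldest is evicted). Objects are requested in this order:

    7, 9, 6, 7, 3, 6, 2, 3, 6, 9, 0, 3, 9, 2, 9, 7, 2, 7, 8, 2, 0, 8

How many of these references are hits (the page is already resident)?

11

7: fault, frames {7}
9: fault, frames {7,9}
6: fault, frames {7,9,6}
7: hit
3: fault, frames {9,6,7,3}
6: hit
2: fault, evict 9, frames {7,3,6,2}
3: hit
6: hit
9: fault, evict 7, frames {2,3,6,9}
0: fault, evict 2, frames {3,6,9,0}
3: hit
9: hit
2: fault, evict 6, frames {0,3,9,2}
9: hit
7: fault, evict 0, frames {3,2,9,7}
2: hit
7: hit
8: fault, evict 3, frames {9,2,7,8}
2: hit
0: fault, evict 9, frames {7,8,2,0}
8: hit
Hits: 11.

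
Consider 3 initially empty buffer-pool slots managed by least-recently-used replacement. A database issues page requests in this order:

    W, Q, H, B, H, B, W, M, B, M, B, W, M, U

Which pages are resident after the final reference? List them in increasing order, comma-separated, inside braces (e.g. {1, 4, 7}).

{M, U, W}

W → miss, frames [W]
Q → miss, frames [W, Q]
H → miss, frames [W, Q, H]
B → miss, evict W, frames [Q, H, B]
H → hit
B → hit
W → miss, evict Q, frames [H, B, W]
M → miss, evict H, frames [B, W, M]
B → hit
M → hit
B → hit
W → hit
M → hit
U → miss, evict B, frames [W, M, U]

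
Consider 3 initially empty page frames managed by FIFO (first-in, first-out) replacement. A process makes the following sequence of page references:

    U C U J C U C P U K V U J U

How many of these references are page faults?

9

U: fault, frames [U]
C: fault, frames [U, C]
U: hit
J: fault, frames [U, C, J]
C: hit
U: hit
C: hit
P: fault, evict U, frames [C, J, P]
U: fault, evict C, frames [J, P, U]
K: fault, evict J, frames [P, U, K]
V: fault, evict P, frames [U, K, V]
U: hit
J: fault, evict U, frames [K, V, J]
U: fault, evict K, frames [V, J, U]
Page faults: 9.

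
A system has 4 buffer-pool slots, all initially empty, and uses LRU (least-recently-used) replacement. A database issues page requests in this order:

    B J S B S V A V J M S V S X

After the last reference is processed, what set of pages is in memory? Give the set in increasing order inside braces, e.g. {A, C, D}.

B: miss, frames (B)
J: miss, frames (B J)
S: miss, frames (B J S)
B: hit
S: hit
V: miss, frames (J B S V)
A: miss, evict J, frames (B S V A)
V: hit
J: miss, evict B, frames (S A V J)
M: miss, evict S, frames (A V J M)
S: miss, evict A, frames (V J M S)
V: hit
S: hit
X: miss, evict J, frames (M V S X)

{M, S, V, X}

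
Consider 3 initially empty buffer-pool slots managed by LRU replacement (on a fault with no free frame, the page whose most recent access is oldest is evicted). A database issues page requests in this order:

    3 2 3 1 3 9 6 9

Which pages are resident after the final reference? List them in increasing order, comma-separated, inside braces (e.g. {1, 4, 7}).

3 → fault, frames (3)
2 → fault, frames (3 2)
3 → hit
1 → fault, frames (2 3 1)
3 → hit
9 → fault, evict 2, frames (1 3 9)
6 → fault, evict 1, frames (3 9 6)
9 → hit

{3, 6, 9}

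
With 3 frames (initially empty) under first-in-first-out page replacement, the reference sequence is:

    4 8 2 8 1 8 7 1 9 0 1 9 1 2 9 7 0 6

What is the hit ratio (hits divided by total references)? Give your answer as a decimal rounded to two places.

4: miss, frames {4}
8: miss, frames {4,8}
2: miss, frames {4,8,2}
8: hit
1: miss, evict 4, frames {8,2,1}
8: hit
7: miss, evict 8, frames {2,1,7}
1: hit
9: miss, evict 2, frames {1,7,9}
0: miss, evict 1, frames {7,9,0}
1: miss, evict 7, frames {9,0,1}
9: hit
1: hit
2: miss, evict 9, frames {0,1,2}
9: miss, evict 0, frames {1,2,9}
7: miss, evict 1, frames {2,9,7}
0: miss, evict 2, frames {9,7,0}
6: miss, evict 9, frames {7,0,6}
Hits: 5 of 18 references → 5/18 = 0.2778.

0.28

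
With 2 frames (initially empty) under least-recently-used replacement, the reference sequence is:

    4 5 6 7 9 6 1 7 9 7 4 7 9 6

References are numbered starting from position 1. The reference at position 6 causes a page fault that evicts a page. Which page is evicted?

7

pos 1: 4: miss, frames {4}
pos 2: 5: miss, frames {4,5}
pos 3: 6: miss, evict 4, frames {5,6}
pos 4: 7: miss, evict 5, frames {6,7}
pos 5: 9: miss, evict 6, frames {7,9}
pos 6: 6: miss, evict 7, frames {9,6}
At position 6, page 7 is evicted.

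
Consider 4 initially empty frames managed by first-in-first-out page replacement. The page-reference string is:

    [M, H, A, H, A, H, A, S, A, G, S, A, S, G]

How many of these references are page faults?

5

M: fault, frames {M}
H: fault, frames {M,H}
A: fault, frames {M,H,A}
H: hit
A: hit
H: hit
A: hit
S: fault, frames {M,H,A,S}
A: hit
G: fault, evict M, frames {H,A,S,G}
S: hit
A: hit
S: hit
G: hit
Page faults: 5.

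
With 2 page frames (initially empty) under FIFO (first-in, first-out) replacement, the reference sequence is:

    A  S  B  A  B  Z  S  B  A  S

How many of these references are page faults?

9

A -> miss, frames [A]
S -> miss, frames [A, S]
B -> miss, evict A, frames [S, B]
A -> miss, evict S, frames [B, A]
B -> hit
Z -> miss, evict B, frames [A, Z]
S -> miss, evict A, frames [Z, S]
B -> miss, evict Z, frames [S, B]
A -> miss, evict S, frames [B, A]
S -> miss, evict B, frames [A, S]
Page faults: 9.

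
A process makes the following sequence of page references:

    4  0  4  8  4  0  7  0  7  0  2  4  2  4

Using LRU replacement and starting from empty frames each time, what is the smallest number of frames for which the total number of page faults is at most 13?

2

f=1: 14 faults
f=2: 7 faults
f=3: 6 faults
f=4: 5 faults
f=5: 5 faults
Smallest f with faults ≤ 13 is 2.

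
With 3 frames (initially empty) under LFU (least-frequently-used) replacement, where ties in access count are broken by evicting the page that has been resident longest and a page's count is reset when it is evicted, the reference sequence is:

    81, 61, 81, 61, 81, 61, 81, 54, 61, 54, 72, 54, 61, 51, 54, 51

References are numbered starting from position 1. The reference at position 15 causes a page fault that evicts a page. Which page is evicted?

51

pos 1: 81 -> miss, frames (81)
pos 2: 61 -> miss, frames (81 61)
pos 3: 81 -> hit
pos 4: 61 -> hit
pos 5: 81 -> hit
pos 6: 61 -> hit
pos 7: 81 -> hit
pos 8: 54 -> miss, frames (81 61 54)
pos 9: 61 -> hit
pos 10: 54 -> hit
pos 11: 72 -> miss, evict 54, frames (81 61 72)
pos 12: 54 -> miss, evict 72, frames (81 61 54)
pos 13: 61 -> hit
pos 14: 51 -> miss, evict 54, frames (81 61 51)
pos 15: 54 -> miss, evict 51, frames (81 61 54)
At position 15, page 51 is evicted.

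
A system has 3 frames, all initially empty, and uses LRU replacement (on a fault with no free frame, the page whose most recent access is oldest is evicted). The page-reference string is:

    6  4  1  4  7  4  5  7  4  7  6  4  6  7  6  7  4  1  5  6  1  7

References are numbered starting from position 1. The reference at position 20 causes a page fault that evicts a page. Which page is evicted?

pos 1: 6 -> fault, frames (6)
pos 2: 4 -> fault, frames (6 4)
pos 3: 1 -> fault, frames (6 4 1)
pos 4: 4 -> hit
pos 5: 7 -> fault, evict 6, frames (1 4 7)
pos 6: 4 -> hit
pos 7: 5 -> fault, evict 1, frames (7 4 5)
pos 8: 7 -> hit
pos 9: 4 -> hit
pos 10: 7 -> hit
pos 11: 6 -> fault, evict 5, frames (4 7 6)
pos 12: 4 -> hit
pos 13: 6 -> hit
pos 14: 7 -> hit
pos 15: 6 -> hit
pos 16: 7 -> hit
pos 17: 4 -> hit
pos 18: 1 -> fault, evict 6, frames (7 4 1)
pos 19: 5 -> fault, evict 7, frames (4 1 5)
pos 20: 6 -> fault, evict 4, frames (1 5 6)
At position 20, page 4 is evicted.

4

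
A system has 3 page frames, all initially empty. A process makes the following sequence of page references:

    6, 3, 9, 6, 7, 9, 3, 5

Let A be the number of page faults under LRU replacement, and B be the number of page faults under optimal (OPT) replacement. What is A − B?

1

Under LRU: F F F . F . F F → 6 faults.
Under OPT: F F F . F . . F → 5 faults.
A − B = 6 − 5 = 1.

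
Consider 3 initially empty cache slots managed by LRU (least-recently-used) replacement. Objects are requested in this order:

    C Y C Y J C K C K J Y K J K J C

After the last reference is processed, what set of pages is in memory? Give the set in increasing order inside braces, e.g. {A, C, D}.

C -> miss, frames [C]
Y -> miss, frames [C, Y]
C -> hit
Y -> hit
J -> miss, frames [C, Y, J]
C -> hit
K -> miss, evict Y, frames [J, C, K]
C -> hit
K -> hit
J -> hit
Y -> miss, evict C, frames [K, J, Y]
K -> hit
J -> hit
K -> hit
J -> hit
C -> miss, evict Y, frames [K, J, C]

{C, J, K}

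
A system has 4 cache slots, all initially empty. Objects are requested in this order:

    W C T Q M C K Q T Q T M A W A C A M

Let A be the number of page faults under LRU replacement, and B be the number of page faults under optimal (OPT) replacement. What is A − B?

Under LRU: F F F F F . F . F . . F F F . F . . → 11 faults.
Under OPT: F F F F F . F . . . . . F F . F . . → 9 faults.
A − B = 11 − 9 = 2.

2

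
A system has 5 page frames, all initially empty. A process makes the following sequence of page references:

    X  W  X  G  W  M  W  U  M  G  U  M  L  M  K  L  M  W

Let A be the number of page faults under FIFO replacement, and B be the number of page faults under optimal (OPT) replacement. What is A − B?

1

Under FIFO: F F . F . F . F . . . . F . F . . F → 8 faults.
Under OPT: F F . F . F . F . . . . F . F . . . → 7 faults.
A − B = 8 − 7 = 1.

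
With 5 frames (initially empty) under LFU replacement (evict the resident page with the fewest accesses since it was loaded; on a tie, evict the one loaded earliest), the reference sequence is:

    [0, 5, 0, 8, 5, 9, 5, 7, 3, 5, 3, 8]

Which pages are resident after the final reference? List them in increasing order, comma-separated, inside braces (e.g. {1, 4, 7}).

{0, 3, 5, 7, 8}

0: fault, frames [0]
5: fault, frames [0, 5]
0: hit
8: fault, frames [0, 5, 8]
5: hit
9: fault, frames [0, 5, 8, 9]
5: hit
7: fault, frames [0, 5, 8, 9, 7]
3: fault, evict 8, frames [0, 5, 9, 7, 3]
5: hit
3: hit
8: fault, evict 9, frames [0, 5, 7, 3, 8]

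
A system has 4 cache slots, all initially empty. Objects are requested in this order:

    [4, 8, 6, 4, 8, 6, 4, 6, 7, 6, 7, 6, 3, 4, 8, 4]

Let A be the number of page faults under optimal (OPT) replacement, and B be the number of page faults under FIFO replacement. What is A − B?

-2

Under OPT: F F F . . . . . F . . . F . . . → 5 faults.
Under FIFO: F F F . . . . . F . . . F F F . → 7 faults.
A − B = 5 − 7 = -2.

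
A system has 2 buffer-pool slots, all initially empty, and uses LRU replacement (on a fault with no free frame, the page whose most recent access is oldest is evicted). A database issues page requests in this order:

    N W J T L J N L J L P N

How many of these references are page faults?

N -> fault, frames [N]
W -> fault, frames [N, W]
J -> fault, evict N, frames [W, J]
T -> fault, evict W, frames [J, T]
L -> fault, evict J, frames [T, L]
J -> fault, evict T, frames [L, J]
N -> fault, evict L, frames [J, N]
L -> fault, evict J, frames [N, L]
J -> fault, evict N, frames [L, J]
L -> hit
P -> fault, evict J, frames [L, P]
N -> fault, evict L, frames [P, N]
Page faults: 11.

11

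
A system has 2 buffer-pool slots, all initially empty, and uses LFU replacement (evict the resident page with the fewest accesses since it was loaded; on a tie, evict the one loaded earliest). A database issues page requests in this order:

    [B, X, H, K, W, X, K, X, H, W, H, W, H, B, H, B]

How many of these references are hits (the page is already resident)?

1

B: fault, frames (B)
X: fault, frames (B X)
H: fault, evict B, frames (X H)
K: fault, evict X, frames (H K)
W: fault, evict H, frames (K W)
X: fault, evict K, frames (W X)
K: fault, evict W, frames (X K)
X: hit
H: fault, evict K, frames (X H)
W: fault, evict H, frames (X W)
H: fault, evict W, frames (X H)
W: fault, evict H, frames (X W)
H: fault, evict W, frames (X H)
B: fault, evict H, frames (X B)
H: fault, evict B, frames (X H)
B: fault, evict H, frames (X B)
Hits: 1.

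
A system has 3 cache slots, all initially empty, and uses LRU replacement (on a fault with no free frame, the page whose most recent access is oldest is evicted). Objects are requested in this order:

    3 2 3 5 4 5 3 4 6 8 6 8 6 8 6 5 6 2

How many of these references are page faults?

3 -> miss, frames {3}
2 -> miss, frames {3,2}
3 -> hit
5 -> miss, frames {2,3,5}
4 -> miss, evict 2, frames {3,5,4}
5 -> hit
3 -> hit
4 -> hit
6 -> miss, evict 5, frames {3,4,6}
8 -> miss, evict 3, frames {4,6,8}
6 -> hit
8 -> hit
6 -> hit
8 -> hit
6 -> hit
5 -> miss, evict 4, frames {8,6,5}
6 -> hit
2 -> miss, evict 8, frames {5,6,2}
Page faults: 8.

8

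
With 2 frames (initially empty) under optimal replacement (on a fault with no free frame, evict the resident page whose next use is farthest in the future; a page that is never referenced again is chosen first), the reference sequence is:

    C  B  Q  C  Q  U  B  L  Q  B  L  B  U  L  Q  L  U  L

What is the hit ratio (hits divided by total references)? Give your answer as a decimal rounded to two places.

C → miss, frames (C)
B → miss, frames (C B)
Q → miss, evict B, frames (C Q)
C → hit
Q → hit
U → miss, evict C, frames (Q U)
B → miss, evict U, frames (Q B)
L → miss, evict B, frames (Q L)
Q → hit
B → miss, evict Q, frames (L B)
L → hit
B → hit
U → miss, evict B, frames (L U)
L → hit
Q → miss, evict U, frames (L Q)
L → hit
U → miss, evict Q, frames (L U)
L → hit
Hits: 8 of 18 references → 8/18 = 0.4444.

0.44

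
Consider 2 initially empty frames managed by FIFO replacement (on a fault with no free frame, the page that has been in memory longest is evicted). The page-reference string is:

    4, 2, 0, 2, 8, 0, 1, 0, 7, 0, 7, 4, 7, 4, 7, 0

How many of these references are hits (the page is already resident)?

7

4 -> fault, frames (4)
2 -> fault, frames (4 2)
0 -> fault, evict 4, frames (2 0)
2 -> hit
8 -> fault, evict 2, frames (0 8)
0 -> hit
1 -> fault, evict 0, frames (8 1)
0 -> fault, evict 8, frames (1 0)
7 -> fault, evict 1, frames (0 7)
0 -> hit
7 -> hit
4 -> fault, evict 0, frames (7 4)
7 -> hit
4 -> hit
7 -> hit
0 -> fault, evict 7, frames (4 0)
Hits: 7.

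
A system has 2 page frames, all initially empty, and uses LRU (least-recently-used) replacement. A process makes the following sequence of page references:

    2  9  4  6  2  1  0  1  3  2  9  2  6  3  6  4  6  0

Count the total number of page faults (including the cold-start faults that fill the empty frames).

2: miss, frames [2]
9: miss, frames [2, 9]
4: miss, evict 2, frames [9, 4]
6: miss, evict 9, frames [4, 6]
2: miss, evict 4, frames [6, 2]
1: miss, evict 6, frames [2, 1]
0: miss, evict 2, frames [1, 0]
1: hit
3: miss, evict 0, frames [1, 3]
2: miss, evict 1, frames [3, 2]
9: miss, evict 3, frames [2, 9]
2: hit
6: miss, evict 9, frames [2, 6]
3: miss, evict 2, frames [6, 3]
6: hit
4: miss, evict 3, frames [6, 4]
6: hit
0: miss, evict 4, frames [6, 0]
Page faults: 14.

14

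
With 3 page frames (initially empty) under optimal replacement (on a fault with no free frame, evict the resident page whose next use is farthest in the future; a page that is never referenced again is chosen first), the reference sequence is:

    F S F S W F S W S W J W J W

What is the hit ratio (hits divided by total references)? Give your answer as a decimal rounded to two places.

0.71

F -> miss, frames {F}
S -> miss, frames {F,S}
F -> hit
S -> hit
W -> miss, frames {F,S,W}
F -> hit
S -> hit
W -> hit
S -> hit
W -> hit
J -> miss, evict S, frames {F,W,J}
W -> hit
J -> hit
W -> hit
Hits: 10 of 14 references → 10/14 = 0.7143.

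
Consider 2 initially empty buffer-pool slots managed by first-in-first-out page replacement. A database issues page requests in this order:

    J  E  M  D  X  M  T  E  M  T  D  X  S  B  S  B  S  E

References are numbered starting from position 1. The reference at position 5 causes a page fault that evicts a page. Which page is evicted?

M

pos 1: J -> miss, frames (J)
pos 2: E -> miss, frames (J E)
pos 3: M -> miss, evict J, frames (E M)
pos 4: D -> miss, evict E, frames (M D)
pos 5: X -> miss, evict M, frames (D X)
At position 5, page M is evicted.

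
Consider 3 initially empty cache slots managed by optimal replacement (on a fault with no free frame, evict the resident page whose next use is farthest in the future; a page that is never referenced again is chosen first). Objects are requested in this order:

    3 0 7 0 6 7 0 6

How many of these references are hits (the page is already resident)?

4

3 -> fault, frames (3)
0 -> fault, frames (3 0)
7 -> fault, frames (3 0 7)
0 -> hit
6 -> fault, evict 3, frames (0 7 6)
7 -> hit
0 -> hit
6 -> hit
Hits: 4.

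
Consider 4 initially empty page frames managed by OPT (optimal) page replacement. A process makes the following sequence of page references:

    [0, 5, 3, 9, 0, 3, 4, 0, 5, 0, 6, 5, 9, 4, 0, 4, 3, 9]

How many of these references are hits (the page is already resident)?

0: fault, frames [0]
5: fault, frames [0, 5]
3: fault, frames [0, 5, 3]
9: fault, frames [0, 5, 3, 9]
0: hit
3: hit
4: fault, evict 3, frames [0, 5, 9, 4]
0: hit
5: hit
0: hit
6: fault, evict 0, frames [5, 9, 4, 6]
5: hit
9: hit
4: hit
0: fault, evict 6, frames [5, 9, 4, 0]
4: hit
3: fault, evict 0, frames [5, 9, 4, 3]
9: hit
Hits: 10.

10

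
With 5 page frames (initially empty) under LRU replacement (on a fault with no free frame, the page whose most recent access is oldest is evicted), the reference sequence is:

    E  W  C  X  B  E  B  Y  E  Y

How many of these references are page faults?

6

E -> fault, frames [E]
W -> fault, frames [E, W]
C -> fault, frames [E, W, C]
X -> fault, frames [E, W, C, X]
B -> fault, frames [E, W, C, X, B]
E -> hit
B -> hit
Y -> fault, evict W, frames [C, X, E, B, Y]
E -> hit
Y -> hit
Page faults: 6.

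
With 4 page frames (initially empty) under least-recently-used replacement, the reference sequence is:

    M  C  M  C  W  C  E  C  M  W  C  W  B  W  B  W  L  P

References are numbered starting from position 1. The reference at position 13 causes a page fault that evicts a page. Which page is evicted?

E

pos 1: M → miss, frames [M]
pos 2: C → miss, frames [M, C]
pos 3: M → hit
pos 4: C → hit
pos 5: W → miss, frames [M, C, W]
pos 6: C → hit
pos 7: E → miss, frames [M, W, C, E]
pos 8: C → hit
pos 9: M → hit
pos 10: W → hit
pos 11: C → hit
pos 12: W → hit
pos 13: B → miss, evict E, frames [M, C, W, B]
At position 13, page E is evicted.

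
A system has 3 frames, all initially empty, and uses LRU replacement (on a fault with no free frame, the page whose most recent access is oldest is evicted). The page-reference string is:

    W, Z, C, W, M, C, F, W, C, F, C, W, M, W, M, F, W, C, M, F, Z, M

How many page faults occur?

12

W → fault, frames {W}
Z → fault, frames {W,Z}
C → fault, frames {W,Z,C}
W → hit
M → fault, evict Z, frames {C,W,M}
C → hit
F → fault, evict W, frames {M,C,F}
W → fault, evict M, frames {C,F,W}
C → hit
F → hit
C → hit
W → hit
M → fault, evict F, frames {C,W,M}
W → hit
M → hit
F → fault, evict C, frames {W,M,F}
W → hit
C → fault, evict M, frames {F,W,C}
M → fault, evict F, frames {W,C,M}
F → fault, evict W, frames {C,M,F}
Z → fault, evict C, frames {M,F,Z}
M → hit
Page faults: 12.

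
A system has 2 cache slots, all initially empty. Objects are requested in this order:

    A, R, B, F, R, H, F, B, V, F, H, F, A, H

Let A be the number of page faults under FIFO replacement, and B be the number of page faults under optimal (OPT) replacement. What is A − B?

3

Under FIFO: F F F F F F F F F F F . F . → 12 faults.
Under OPT: F F F F . F . F F . F . F . → 9 faults.
A − B = 12 − 9 = 3.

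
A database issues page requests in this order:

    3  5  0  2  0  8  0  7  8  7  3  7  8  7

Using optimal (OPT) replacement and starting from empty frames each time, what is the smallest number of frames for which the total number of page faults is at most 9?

2

f=1: 14 faults
f=2: 8 faults
f=3: 6 faults
f=4: 6 faults
f=5: 6 faults
f=6: 6 faults
Smallest f with faults ≤ 9 is 2.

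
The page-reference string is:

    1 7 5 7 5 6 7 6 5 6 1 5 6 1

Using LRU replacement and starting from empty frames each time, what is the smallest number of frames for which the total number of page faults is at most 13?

f=1: 14 faults
f=2: 10 faults
f=3: 5 faults
f=4: 4 faults
Smallest f with faults ≤ 13 is 2.

2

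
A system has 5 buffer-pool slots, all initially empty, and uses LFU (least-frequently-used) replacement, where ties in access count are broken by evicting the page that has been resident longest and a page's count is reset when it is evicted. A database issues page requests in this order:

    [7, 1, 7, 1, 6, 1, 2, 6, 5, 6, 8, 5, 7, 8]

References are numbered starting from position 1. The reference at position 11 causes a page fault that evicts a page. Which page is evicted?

pos 1: 7: fault, frames {7}
pos 2: 1: fault, frames {7,1}
pos 3: 7: hit
pos 4: 1: hit
pos 5: 6: fault, frames {7,1,6}
pos 6: 1: hit
pos 7: 2: fault, frames {7,1,6,2}
pos 8: 6: hit
pos 9: 5: fault, frames {7,1,6,2,5}
pos 10: 6: hit
pos 11: 8: fault, evict 2, frames {7,1,6,5,8}
At position 11, page 2 is evicted.

2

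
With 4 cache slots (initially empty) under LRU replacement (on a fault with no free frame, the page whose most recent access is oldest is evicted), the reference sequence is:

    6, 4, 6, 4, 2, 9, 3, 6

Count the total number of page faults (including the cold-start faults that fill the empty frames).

6

6 -> fault, frames {6}
4 -> fault, frames {6,4}
6 -> hit
4 -> hit
2 -> fault, frames {6,4,2}
9 -> fault, frames {6,4,2,9}
3 -> fault, evict 6, frames {4,2,9,3}
6 -> fault, evict 4, frames {2,9,3,6}
Page faults: 6.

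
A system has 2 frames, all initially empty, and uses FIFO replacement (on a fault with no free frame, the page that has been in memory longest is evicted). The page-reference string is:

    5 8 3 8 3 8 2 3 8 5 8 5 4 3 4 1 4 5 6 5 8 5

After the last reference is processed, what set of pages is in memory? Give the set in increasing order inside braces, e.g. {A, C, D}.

{5, 8}

5 -> fault, frames [5]
8 -> fault, frames [5, 8]
3 -> fault, evict 5, frames [8, 3]
8 -> hit
3 -> hit
8 -> hit
2 -> fault, evict 8, frames [3, 2]
3 -> hit
8 -> fault, evict 3, frames [2, 8]
5 -> fault, evict 2, frames [8, 5]
8 -> hit
5 -> hit
4 -> fault, evict 8, frames [5, 4]
3 -> fault, evict 5, frames [4, 3]
4 -> hit
1 -> fault, evict 4, frames [3, 1]
4 -> fault, evict 3, frames [1, 4]
5 -> fault, evict 1, frames [4, 5]
6 -> fault, evict 4, frames [5, 6]
5 -> hit
8 -> fault, evict 5, frames [6, 8]
5 -> fault, evict 6, frames [8, 5]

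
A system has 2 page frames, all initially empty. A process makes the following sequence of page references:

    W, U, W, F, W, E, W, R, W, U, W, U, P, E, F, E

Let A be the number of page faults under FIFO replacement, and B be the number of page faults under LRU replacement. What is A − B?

2

Under FIFO: F F . F F F . F F F . . F F F . → 11 faults.
Under LRU: F F . F . F . F . F . . F F F . → 9 faults.
A − B = 11 − 9 = 2.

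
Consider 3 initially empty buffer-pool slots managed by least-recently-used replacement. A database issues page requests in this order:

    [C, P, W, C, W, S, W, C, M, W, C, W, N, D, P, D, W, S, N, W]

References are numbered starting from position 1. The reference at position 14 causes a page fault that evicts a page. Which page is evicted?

C

pos 1: C: fault, frames (C)
pos 2: P: fault, frames (C P)
pos 3: W: fault, frames (C P W)
pos 4: C: hit
pos 5: W: hit
pos 6: S: fault, evict P, frames (C W S)
pos 7: W: hit
pos 8: C: hit
pos 9: M: fault, evict S, frames (W C M)
pos 10: W: hit
pos 11: C: hit
pos 12: W: hit
pos 13: N: fault, evict M, frames (C W N)
pos 14: D: fault, evict C, frames (W N D)
At position 14, page C is evicted.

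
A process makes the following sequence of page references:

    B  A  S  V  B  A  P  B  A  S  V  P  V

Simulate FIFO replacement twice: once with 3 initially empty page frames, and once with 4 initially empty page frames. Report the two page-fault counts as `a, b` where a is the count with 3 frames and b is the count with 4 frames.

9, 10

3 frames: F F F F F F F . . F F . . → 9 faults.
4 frames: F F F F . . F F F F F F . → 10 faults.
10 > 9: adding a frame increased faults — Belady's anomaly.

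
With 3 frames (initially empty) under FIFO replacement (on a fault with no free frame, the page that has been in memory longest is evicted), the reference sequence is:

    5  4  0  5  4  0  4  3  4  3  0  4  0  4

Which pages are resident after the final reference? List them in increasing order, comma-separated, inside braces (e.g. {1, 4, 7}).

{0, 3, 4}

5: miss, frames [5]
4: miss, frames [5, 4]
0: miss, frames [5, 4, 0]
5: hit
4: hit
0: hit
4: hit
3: miss, evict 5, frames [4, 0, 3]
4: hit
3: hit
0: hit
4: hit
0: hit
4: hit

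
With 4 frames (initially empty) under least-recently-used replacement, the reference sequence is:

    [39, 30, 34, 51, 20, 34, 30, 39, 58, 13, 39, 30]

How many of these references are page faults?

39 → miss, frames (39)
30 → miss, frames (39 30)
34 → miss, frames (39 30 34)
51 → miss, frames (39 30 34 51)
20 → miss, evict 39, frames (30 34 51 20)
34 → hit
30 → hit
39 → miss, evict 51, frames (20 34 30 39)
58 → miss, evict 20, frames (34 30 39 58)
13 → miss, evict 34, frames (30 39 58 13)
39 → hit
30 → hit
Page faults: 8.

8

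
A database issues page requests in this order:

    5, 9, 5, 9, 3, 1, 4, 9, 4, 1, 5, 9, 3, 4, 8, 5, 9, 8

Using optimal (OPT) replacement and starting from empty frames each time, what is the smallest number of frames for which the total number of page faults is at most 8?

4

f=1: 18 faults
f=2: 11 faults
f=3: 9 faults
f=4: 7 faults
f=5: 6 faults
f=6: 6 faults
Smallest f with faults ≤ 8 is 4.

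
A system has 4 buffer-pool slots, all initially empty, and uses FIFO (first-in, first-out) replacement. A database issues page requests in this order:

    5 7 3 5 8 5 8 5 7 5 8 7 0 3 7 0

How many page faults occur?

5

5 -> miss, frames [5]
7 -> miss, frames [5, 7]
3 -> miss, frames [5, 7, 3]
5 -> hit
8 -> miss, frames [5, 7, 3, 8]
5 -> hit
8 -> hit
5 -> hit
7 -> hit
5 -> hit
8 -> hit
7 -> hit
0 -> miss, evict 5, frames [7, 3, 8, 0]
3 -> hit
7 -> hit
0 -> hit
Page faults: 5.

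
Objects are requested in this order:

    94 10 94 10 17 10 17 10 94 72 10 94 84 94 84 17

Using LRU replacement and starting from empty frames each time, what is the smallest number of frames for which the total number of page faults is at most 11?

2

f=1: 16 faults
f=2: 9 faults
f=3: 6 faults
f=4: 6 faults
f=5: 5 faults
Smallest f with faults ≤ 11 is 2.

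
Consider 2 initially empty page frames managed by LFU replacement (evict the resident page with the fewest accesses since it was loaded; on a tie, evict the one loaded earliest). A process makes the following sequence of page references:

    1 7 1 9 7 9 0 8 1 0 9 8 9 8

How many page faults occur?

1: miss, frames (1)
7: miss, frames (1 7)
1: hit
9: miss, evict 7, frames (1 9)
7: miss, evict 9, frames (1 7)
9: miss, evict 7, frames (1 9)
0: miss, evict 9, frames (1 0)
8: miss, evict 0, frames (1 8)
1: hit
0: miss, evict 8, frames (1 0)
9: miss, evict 0, frames (1 9)
8: miss, evict 9, frames (1 8)
9: miss, evict 8, frames (1 9)
8: miss, evict 9, frames (1 8)
Page faults: 12.

12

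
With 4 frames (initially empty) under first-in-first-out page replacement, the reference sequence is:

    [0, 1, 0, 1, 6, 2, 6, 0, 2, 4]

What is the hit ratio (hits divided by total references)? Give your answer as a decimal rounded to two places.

0: fault, frames {0}
1: fault, frames {0,1}
0: hit
1: hit
6: fault, frames {0,1,6}
2: fault, frames {0,1,6,2}
6: hit
0: hit
2: hit
4: fault, evict 0, frames {1,6,2,4}
Hits: 5 of 10 references → 5/10 = 0.5000.

0.50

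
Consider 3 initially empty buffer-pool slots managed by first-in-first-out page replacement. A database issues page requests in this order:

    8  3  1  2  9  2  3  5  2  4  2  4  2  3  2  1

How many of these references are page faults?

11

8: fault, frames (8)
3: fault, frames (8 3)
1: fault, frames (8 3 1)
2: fault, evict 8, frames (3 1 2)
9: fault, evict 3, frames (1 2 9)
2: hit
3: fault, evict 1, frames (2 9 3)
5: fault, evict 2, frames (9 3 5)
2: fault, evict 9, frames (3 5 2)
4: fault, evict 3, frames (5 2 4)
2: hit
4: hit
2: hit
3: fault, evict 5, frames (2 4 3)
2: hit
1: fault, evict 2, frames (4 3 1)
Page faults: 11.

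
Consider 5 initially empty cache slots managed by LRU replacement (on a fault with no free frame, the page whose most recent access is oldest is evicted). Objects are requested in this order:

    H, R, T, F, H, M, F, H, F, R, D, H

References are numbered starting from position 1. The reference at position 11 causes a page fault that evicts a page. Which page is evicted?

T

pos 1: H -> miss, frames [H]
pos 2: R -> miss, frames [H, R]
pos 3: T -> miss, frames [H, R, T]
pos 4: F -> miss, frames [H, R, T, F]
pos 5: H -> hit
pos 6: M -> miss, frames [R, T, F, H, M]
pos 7: F -> hit
pos 8: H -> hit
pos 9: F -> hit
pos 10: R -> hit
pos 11: D -> miss, evict T, frames [M, H, F, R, D]
At position 11, page T is evicted.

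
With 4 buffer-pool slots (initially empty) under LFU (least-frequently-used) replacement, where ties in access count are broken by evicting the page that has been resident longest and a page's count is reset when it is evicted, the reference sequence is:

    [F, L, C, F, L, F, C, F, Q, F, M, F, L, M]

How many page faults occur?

5

F: miss, frames [F]
L: miss, frames [F, L]
C: miss, frames [F, L, C]
F: hit
L: hit
F: hit
C: hit
F: hit
Q: miss, frames [F, L, C, Q]
F: hit
M: miss, evict Q, frames [F, L, C, M]
F: hit
L: hit
M: hit
Page faults: 5.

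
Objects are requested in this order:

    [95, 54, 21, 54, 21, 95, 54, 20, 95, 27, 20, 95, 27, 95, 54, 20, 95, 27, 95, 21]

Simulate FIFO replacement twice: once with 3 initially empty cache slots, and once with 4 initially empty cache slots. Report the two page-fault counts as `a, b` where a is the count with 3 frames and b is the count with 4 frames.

3 frames: F F F . . . . F F F . . . . F F F F . F → 11 faults.
4 frames: F F F . . . . F . F . F . . F . . . . F → 8 faults.
8 < 11: adding a frame reduced faults, as is typical.

11, 8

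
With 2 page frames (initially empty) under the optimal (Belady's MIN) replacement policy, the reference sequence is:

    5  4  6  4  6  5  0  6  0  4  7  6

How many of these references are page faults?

5 -> miss, frames (5)
4 -> miss, frames (5 4)
6 -> miss, evict 5, frames (4 6)
4 -> hit
6 -> hit
5 -> miss, evict 4, frames (6 5)
0 -> miss, evict 5, frames (6 0)
6 -> hit
0 -> hit
4 -> miss, evict 0, frames (6 4)
7 -> miss, evict 4, frames (6 7)
6 -> hit
Page faults: 7.

7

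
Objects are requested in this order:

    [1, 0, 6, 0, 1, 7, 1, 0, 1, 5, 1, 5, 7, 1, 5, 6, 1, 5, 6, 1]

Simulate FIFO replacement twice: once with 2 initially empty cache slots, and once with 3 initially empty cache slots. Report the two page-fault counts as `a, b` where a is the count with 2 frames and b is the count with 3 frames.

16, 11

2 frames: F F F . F F . F F F . . F F F F F F F F → 16 faults.
3 frames: F F F . . F F F . F . . F F . F . F . . → 11 faults.
11 < 16: adding a frame reduced faults, as is typical.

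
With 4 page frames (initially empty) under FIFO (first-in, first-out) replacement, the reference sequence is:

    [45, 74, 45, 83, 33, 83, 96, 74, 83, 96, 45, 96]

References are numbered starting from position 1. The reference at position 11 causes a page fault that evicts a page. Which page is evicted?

pos 1: 45 → miss, frames [45]
pos 2: 74 → miss, frames [45, 74]
pos 3: 45 → hit
pos 4: 83 → miss, frames [45, 74, 83]
pos 5: 33 → miss, frames [45, 74, 83, 33]
pos 6: 83 → hit
pos 7: 96 → miss, evict 45, frames [74, 83, 33, 96]
pos 8: 74 → hit
pos 9: 83 → hit
pos 10: 96 → hit
pos 11: 45 → miss, evict 74, frames [83, 33, 96, 45]
At position 11, page 74 is evicted.

74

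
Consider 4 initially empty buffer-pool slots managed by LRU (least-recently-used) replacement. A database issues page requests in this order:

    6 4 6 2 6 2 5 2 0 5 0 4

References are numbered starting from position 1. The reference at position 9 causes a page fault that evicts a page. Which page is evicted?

4

pos 1: 6: miss, frames (6)
pos 2: 4: miss, frames (6 4)
pos 3: 6: hit
pos 4: 2: miss, frames (4 6 2)
pos 5: 6: hit
pos 6: 2: hit
pos 7: 5: miss, frames (4 6 2 5)
pos 8: 2: hit
pos 9: 0: miss, evict 4, frames (6 5 2 0)
At position 9, page 4 is evicted.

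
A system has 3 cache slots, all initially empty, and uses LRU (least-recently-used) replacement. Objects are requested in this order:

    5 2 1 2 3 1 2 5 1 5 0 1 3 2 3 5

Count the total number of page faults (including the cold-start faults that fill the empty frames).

9

5: miss, frames {5}
2: miss, frames {5,2}
1: miss, frames {5,2,1}
2: hit
3: miss, evict 5, frames {1,2,3}
1: hit
2: hit
5: miss, evict 3, frames {1,2,5}
1: hit
5: hit
0: miss, evict 2, frames {1,5,0}
1: hit
3: miss, evict 5, frames {0,1,3}
2: miss, evict 0, frames {1,3,2}
3: hit
5: miss, evict 1, frames {2,3,5}
Page faults: 9.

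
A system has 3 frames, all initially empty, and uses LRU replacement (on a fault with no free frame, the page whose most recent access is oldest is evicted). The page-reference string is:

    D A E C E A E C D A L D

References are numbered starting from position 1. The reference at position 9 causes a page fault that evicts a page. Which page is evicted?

pos 1: D → fault, frames (D)
pos 2: A → fault, frames (D A)
pos 3: E → fault, frames (D A E)
pos 4: C → fault, evict D, frames (A E C)
pos 5: E → hit
pos 6: A → hit
pos 7: E → hit
pos 8: C → hit
pos 9: D → fault, evict A, frames (E C D)
At position 9, page A is evicted.

A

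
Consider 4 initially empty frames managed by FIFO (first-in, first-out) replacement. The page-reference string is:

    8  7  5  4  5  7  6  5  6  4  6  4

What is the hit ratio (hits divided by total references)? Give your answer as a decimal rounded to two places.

8 -> fault, frames {8}
7 -> fault, frames {8,7}
5 -> fault, frames {8,7,5}
4 -> fault, frames {8,7,5,4}
5 -> hit
7 -> hit
6 -> fault, evict 8, frames {7,5,4,6}
5 -> hit
6 -> hit
4 -> hit
6 -> hit
4 -> hit
Hits: 7 of 12 references → 7/12 = 0.5833.

0.58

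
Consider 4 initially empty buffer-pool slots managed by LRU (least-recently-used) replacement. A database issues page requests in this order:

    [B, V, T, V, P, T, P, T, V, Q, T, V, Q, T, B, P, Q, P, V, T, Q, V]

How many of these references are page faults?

9

B: fault, frames [B]
V: fault, frames [B, V]
T: fault, frames [B, V, T]
V: hit
P: fault, frames [B, T, V, P]
T: hit
P: hit
T: hit
V: hit
Q: fault, evict B, frames [P, T, V, Q]
T: hit
V: hit
Q: hit
T: hit
B: fault, evict P, frames [V, Q, T, B]
P: fault, evict V, frames [Q, T, B, P]
Q: hit
P: hit
V: fault, evict T, frames [B, Q, P, V]
T: fault, evict B, frames [Q, P, V, T]
Q: hit
V: hit
Page faults: 9.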